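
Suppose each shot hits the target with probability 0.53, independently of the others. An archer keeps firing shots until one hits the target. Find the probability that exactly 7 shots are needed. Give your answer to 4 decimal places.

0.0057

Geometric (trials to first success), p = 0.53.
P(Y = 7) = (1−p)^6 · p = 0.010779 · 0.53 = 0.005713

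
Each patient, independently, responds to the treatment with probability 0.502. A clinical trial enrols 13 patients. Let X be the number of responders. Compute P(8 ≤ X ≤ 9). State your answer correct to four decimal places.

0.2480

X ~ Binomial(13, 0.502); P(8 ≤ X ≤ 9) = Σ C(13,k) p^k (1−p)^(13−k) over k:
  k=8: C(13,8)·0.502^8·0.498^5 = 0.158985
  k=9: C(13,9)·0.502^9·0.498^4 = 0.089034
Total = 0.248019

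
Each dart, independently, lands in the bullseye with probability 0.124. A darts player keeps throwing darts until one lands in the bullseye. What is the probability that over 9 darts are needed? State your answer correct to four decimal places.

0.3038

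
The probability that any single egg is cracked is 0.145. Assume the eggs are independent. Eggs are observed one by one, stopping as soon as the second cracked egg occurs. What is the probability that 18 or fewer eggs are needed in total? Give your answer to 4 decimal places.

0.7584

Finishing within 18 eggs ⇔ at least 2 successes in the first 18. With X ~ Binomial(18, 0.145), P(Y ≤ 18) = 1 − P(X ≤ 1).
  k=0: C(18,0)·0.145^0·0.855^18 = 0.059620
  k=1: C(18,1)·0.145^1·0.855^17 = 0.181997
1 − 0.241617 = 0.758383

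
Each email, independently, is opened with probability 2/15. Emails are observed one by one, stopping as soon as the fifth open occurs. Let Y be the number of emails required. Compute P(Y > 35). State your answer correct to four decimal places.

Needing more than 35 emails ⇔ fewer than 5 successes in the first 35. With X ~ Binomial(35, 0.133333), P(Y > 35) = P(X ≤ 4).
  k=0: C(35,0)·0.133333^0·0.866667^35 = 0.006681
  k=1: C(35,1)·0.133333^1·0.866667^34 = 0.035973
  k=2: C(35,2)·0.133333^2·0.866667^33 = 0.094084
  k=3: C(35,3)·0.133333^3·0.866667^32 = 0.159218
  k=4: C(35,4)·0.133333^4·0.866667^31 = 0.195961
P(X ≤ 4) = 0.491917

0.4919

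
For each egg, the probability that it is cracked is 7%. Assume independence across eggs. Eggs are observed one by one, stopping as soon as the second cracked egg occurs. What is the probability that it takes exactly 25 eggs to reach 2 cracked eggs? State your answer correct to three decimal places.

Y = trial on which the second success occurs; negative binomial, r=2, p=0.07.
P(Y=25) = C(24,1) · p^2 · (1−p)^23
= 24 · 0.0049 · 0.18841 = 0.02216

0.022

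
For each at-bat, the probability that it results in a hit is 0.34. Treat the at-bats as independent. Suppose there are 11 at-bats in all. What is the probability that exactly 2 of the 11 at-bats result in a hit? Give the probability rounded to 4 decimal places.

0.1511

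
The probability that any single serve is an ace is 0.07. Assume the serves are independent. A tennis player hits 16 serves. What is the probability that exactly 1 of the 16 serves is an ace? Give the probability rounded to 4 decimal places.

0.3771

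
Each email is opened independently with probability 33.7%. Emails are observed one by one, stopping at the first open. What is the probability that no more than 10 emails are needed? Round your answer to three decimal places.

Y = number of emails to the first success; geometric, p = 0.337.
P(Y ≤ 10) = 1 − (1−p)^10 = 1 − 0.01641 = 0.98359

0.984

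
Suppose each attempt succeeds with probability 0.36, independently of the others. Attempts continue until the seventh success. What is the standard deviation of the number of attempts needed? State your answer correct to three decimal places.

Y = total attempts until the seventh success; negative binomial with r=7, p=0.36.
SD(Y) = √[r(1−p)/p²] = √(34.56790) = 5.87945

5.879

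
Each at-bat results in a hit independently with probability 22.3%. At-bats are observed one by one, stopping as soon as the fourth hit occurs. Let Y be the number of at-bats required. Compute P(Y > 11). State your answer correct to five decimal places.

0.78449

Needing more than 11 at-bats ⇔ fewer than 4 successes in the first 11. With X ~ Binomial(11, 0.223), P(Y > 11) = P(X ≤ 3).
  k=0: C(11,0)·0.223^0·0.777^11 = 0.0623205
  k=1: C(11,1)·0.223^1·0.777^10 = 0.1967468
  k=2: C(11,2)·0.223^2·0.777^9 = 0.2823330
  k=3: C(11,3)·0.223^3·0.777^8 = 0.2430898
P(X ≤ 3) = 0.7844901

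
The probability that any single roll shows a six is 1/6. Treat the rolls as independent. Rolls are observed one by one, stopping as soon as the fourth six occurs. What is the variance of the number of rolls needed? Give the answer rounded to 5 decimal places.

Y = total rolls until the fourth success; negative binomial with r=4, p=0.166667.
Var(Y) = r(1−p)/p² = 4·0.833333 / 0.166667² = 120.0000000

120.00000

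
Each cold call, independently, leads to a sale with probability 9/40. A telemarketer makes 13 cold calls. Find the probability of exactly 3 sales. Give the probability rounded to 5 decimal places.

0.25464

X ~ Binomial(n=13, p=0.225).
P(X=3) = C(13,3) · p^3 · (1−p)^10
= 286 · 0.011391 · 0.078166 = 0.2546423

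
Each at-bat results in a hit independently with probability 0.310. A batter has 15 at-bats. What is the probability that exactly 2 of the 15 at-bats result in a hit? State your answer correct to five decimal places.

X ~ Binomial(n=15, p=0.31).
P(X=2) = C(15,2) · p^2 · (1−p)^13
= 105 · 0.0961 · 0.008036 = 0.0810869

0.08109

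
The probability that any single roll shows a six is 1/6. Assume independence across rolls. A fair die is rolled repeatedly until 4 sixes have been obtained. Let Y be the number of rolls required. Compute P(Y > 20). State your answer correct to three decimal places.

Needing more than 20 rolls ⇔ fewer than 4 successes in the first 20. With X ~ Binomial(20, 0.166667), P(Y > 20) = P(X ≤ 3).
  k=0: C(20,0)·0.166667^0·0.833333^20 = 0.02608
  k=1: C(20,1)·0.166667^1·0.833333^19 = 0.10434
  k=2: C(20,2)·0.166667^2·0.833333^18 = 0.19824
  k=3: C(20,3)·0.166667^3·0.833333^17 = 0.23789
P(X ≤ 3) = 0.56655

0.567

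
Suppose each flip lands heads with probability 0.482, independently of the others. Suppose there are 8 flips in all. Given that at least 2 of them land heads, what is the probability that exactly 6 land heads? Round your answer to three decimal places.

0.099

X ~ Binomial(8, 0.482). Want P(X=6 | X≥2) = P(X=6) / P(X≥2).
P(X=6) = C(8,6)·0.482^6·0.518^2 = 0.09421
P(X≥2) = 1 − 0.00518 − 0.03859 = 0.95623
Ratio = 0.09421 / 0.95623 = 0.09852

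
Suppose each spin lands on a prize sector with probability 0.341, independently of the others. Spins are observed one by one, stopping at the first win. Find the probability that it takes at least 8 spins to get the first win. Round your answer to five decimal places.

Y = number of spins to the first success; geometric, p = 0.341.
P(Y > 7) = P(first 7 all fail) = (1−p)^7 = 0.0539757

0.05398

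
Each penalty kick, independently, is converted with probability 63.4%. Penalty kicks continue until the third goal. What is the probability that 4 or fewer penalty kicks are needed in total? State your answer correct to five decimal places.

Finishing within 4 penalty kicks ⇔ at least 3 successes in the first 4. With X ~ Binomial(4, 0.634), P(Y ≤ 4) = 1 − P(X ≤ 2).
  k=0: C(4,0)·0.634^0·0.366^4 = 0.0179442
  k=1: C(4,1)·0.634^1·0.366^3 = 0.1243347
  k=2: C(4,2)·0.634^2·0.366^2 = 0.3230665
1 − 0.4653455 = 0.5346545

0.53465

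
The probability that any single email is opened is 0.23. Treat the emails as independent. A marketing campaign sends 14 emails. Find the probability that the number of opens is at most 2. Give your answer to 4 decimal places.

X ~ Binomial(14, 0.23); P(X ≤ 2) = Σ C(14,k) p^k (1−p)^(14−k) over k:
  k=0: C(14,0)·0.23^0·0.77^14 = 0.025756
  k=1: C(14,1)·0.23^1·0.77^13 = 0.107705
  k=2: C(14,2)·0.23^2·0.77^12 = 0.209115
Total = 0.342576

0.3426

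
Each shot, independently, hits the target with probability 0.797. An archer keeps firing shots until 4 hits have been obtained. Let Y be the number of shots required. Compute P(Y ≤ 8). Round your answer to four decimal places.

Finishing within 8 shots ⇔ at least 4 successes in the first 8. With X ~ Binomial(8, 0.797), P(Y ≤ 8) = 1 − P(X ≤ 3).
  k=0: C(8,0)·0.797^0·0.203^8 = 0.000003
  k=1: C(8,1)·0.797^1·0.203^7 = 0.000091
  k=2: C(8,2)·0.797^2·0.203^6 = 0.001245
  k=3: C(8,3)·0.797^3·0.203^5 = 0.009773
1 − 0.011111 = 0.988889

0.9889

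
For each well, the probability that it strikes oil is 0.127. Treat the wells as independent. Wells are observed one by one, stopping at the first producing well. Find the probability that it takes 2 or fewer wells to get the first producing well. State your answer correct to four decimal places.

0.2379

Y = number of wells to the first success; geometric, p = 0.127.
P(Y ≤ 2) = 1 − (1−p)^2 = 1 − 0.762129 = 0.237871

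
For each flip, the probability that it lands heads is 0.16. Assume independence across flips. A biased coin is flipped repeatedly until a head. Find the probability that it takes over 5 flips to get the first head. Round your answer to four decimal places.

0.4182

Y = number of flips to the first success; geometric, p = 0.16.
P(Y > 5) = P(first 5 all fail) = (1−p)^5 = 0.418212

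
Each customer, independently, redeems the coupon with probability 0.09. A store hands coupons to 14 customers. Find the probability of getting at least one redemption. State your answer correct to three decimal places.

0.733

P(at least one) = 1 − P(none) = 1 − (1 − 0.09)^14
= 1 − 0.26704 = 0.73296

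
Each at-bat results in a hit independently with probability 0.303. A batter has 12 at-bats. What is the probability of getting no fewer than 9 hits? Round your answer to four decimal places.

0.0018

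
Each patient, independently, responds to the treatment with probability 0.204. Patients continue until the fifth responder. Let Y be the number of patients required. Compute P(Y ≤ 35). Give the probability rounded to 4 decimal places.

0.8689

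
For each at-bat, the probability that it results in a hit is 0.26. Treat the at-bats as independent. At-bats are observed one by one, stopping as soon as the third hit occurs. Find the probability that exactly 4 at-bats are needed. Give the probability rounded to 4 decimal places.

0.0390

Y = trial on which the third success occurs; negative binomial, r=3, p=0.26.
P(Y=4) = C(3,2) · p^3 · (1−p)^1
= 3 · 0.017576 · 0.74 = 0.039019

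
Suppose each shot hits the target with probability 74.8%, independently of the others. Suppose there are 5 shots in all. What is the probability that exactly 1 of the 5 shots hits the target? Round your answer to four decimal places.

X ~ Binomial(n=5, p=0.748).
P(X=1) = C(5,1) · p^1 · (1−p)^4
= 5 · 0.748 · 0.0040328 = 0.015083

0.0151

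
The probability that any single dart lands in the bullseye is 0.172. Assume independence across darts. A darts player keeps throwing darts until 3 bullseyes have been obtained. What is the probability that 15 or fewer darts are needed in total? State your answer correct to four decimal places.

0.4903

Finishing within 15 darts ⇔ at least 3 successes in the first 15. With X ~ Binomial(15, 0.172), P(Y ≤ 15) = 1 − P(X ≤ 2).
  k=0: C(15,0)·0.172^0·0.828^15 = 0.058946
  k=1: C(15,1)·0.172^1·0.828^14 = 0.183673
  k=2: C(15,2)·0.172^2·0.828^13 = 0.267080
1 − 0.509698 = 0.490302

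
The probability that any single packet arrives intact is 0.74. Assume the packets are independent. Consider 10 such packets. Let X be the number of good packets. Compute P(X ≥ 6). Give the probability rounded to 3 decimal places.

X ~ Binomial(10, 0.74); P(X ≥ 6) = Σ C(10,k) p^k (1−p)^(10−k) over k:
  k=6: C(10,6)·0.74^6·0.26^4 = 0.15758
  k=7: C(10,7)·0.74^7·0.26^3 = 0.25629
  k=8: C(10,8)·0.74^8·0.26^2 = 0.27354
  k=9: C(10,9)·0.74^9·0.26^1 = 0.17301
  k=10: C(10,10)·0.74^10·0.26^0 = 0.04924
Total = 0.90965

0.910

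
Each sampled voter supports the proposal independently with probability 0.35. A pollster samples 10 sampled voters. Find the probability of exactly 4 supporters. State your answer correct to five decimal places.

0.23767

X ~ Binomial(n=10, p=0.35).
P(X=4) = C(10,4) · p^4 · (1−p)^6
= 210 · 0.015006 · 0.075419 = 0.2376685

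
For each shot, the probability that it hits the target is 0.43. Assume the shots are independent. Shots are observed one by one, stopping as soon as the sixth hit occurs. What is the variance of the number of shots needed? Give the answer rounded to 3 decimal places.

18.496

Y = total shots until the sixth success; negative binomial with r=6, p=0.43.
Var(Y) = r(1−p)/p² = 6·0.57 / 0.43² = 18.49648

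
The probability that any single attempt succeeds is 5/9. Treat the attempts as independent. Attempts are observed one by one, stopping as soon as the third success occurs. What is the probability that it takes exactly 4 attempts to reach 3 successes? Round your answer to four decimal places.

0.2286

Y = trial on which the third success occurs; negative binomial, r=3, p=0.555556.
P(Y=4) = C(3,2) · p^3 · (1−p)^1
= 3 · 0.17147 · 0.44444 = 0.228624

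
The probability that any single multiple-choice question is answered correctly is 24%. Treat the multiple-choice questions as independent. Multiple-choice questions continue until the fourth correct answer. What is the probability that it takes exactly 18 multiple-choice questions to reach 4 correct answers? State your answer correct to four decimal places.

Y = trial on which the fourth success occurs; negative binomial, r=4, p=0.24.
P(Y=18) = C(17,3) · p^4 · (1−p)^14
= 680 · 0.0033178 · 0.021448 = 0.048389

0.0484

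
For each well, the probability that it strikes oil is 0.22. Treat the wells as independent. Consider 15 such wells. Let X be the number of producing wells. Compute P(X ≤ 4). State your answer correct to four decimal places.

0.7805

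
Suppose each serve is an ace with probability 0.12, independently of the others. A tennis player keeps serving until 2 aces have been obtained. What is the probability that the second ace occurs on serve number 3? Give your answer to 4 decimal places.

0.0253

Y = trial on which the second success occurs; negative binomial, r=2, p=0.12.
P(Y=3) = C(2,1) · p^2 · (1−p)^1
= 2 · 0.0144 · 0.88 = 0.025344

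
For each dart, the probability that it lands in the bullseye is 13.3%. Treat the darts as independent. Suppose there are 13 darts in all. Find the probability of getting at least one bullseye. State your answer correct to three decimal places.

0.844

P(at least one) = 1 − P(none) = 1 − (1 − 0.133)^13
= 1 − 0.15640 = 0.84360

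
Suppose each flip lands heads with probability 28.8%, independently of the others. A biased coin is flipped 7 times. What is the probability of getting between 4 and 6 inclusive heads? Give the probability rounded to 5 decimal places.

X ~ Binomial(7, 0.288); P(4 ≤ X ≤ 6) = Σ C(7,k) p^k (1−p)^(7−k) over k:
  k=4: C(7,4)·0.288^4·0.712^3 = 0.0869116
  k=5: C(7,5)·0.288^5·0.712^2 = 0.0210932
  k=6: C(7,6)·0.288^6·0.712^1 = 0.0028440
Total = 0.1108488

0.11085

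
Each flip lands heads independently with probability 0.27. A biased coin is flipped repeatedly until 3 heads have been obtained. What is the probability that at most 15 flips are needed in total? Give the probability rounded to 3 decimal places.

0.814

Finishing within 15 flips ⇔ at least 3 successes in the first 15. With X ~ Binomial(15, 0.27), P(Y ≤ 15) = 1 − P(X ≤ 2).
  k=0: C(15,0)·0.27^0·0.73^15 = 0.00891
  k=1: C(15,1)·0.27^1·0.73^14 = 0.04943
  k=2: C(15,2)·0.27^2·0.73^13 = 0.12797
1 − 0.18631 = 0.81369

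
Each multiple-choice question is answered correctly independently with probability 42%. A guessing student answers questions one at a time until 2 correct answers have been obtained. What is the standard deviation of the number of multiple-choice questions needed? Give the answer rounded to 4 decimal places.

2.5644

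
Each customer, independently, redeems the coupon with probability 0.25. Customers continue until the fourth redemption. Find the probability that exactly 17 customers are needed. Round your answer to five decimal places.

0.05197

Y = trial on which the fourth success occurs; negative binomial, r=4, p=0.25.
P(Y=17) = C(16,3) · p^4 · (1−p)^13
= 560 · 0.0039062 · 0.023757 = 0.0519690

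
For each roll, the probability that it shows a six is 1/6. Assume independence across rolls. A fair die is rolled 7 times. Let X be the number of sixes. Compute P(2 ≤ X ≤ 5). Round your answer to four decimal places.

X ~ Binomial(7, 0.166667); P(2 ≤ X ≤ 5) = Σ C(7,k) p^k (1−p)^(7−k) over k:
  k=2: C(7,2)·0.166667^2·0.833333^5 = 0.234429
  k=3: C(7,3)·0.166667^3·0.833333^4 = 0.078143
  k=4: C(7,4)·0.166667^4·0.833333^3 = 0.015629
  k=5: C(7,5)·0.166667^5·0.833333^2 = 0.001875
Total = 0.330075

0.3301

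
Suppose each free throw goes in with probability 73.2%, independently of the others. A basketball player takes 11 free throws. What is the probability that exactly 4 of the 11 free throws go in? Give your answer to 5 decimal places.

0.00941

X ~ Binomial(n=11, p=0.732).
P(X=4) = C(11,4) · p^4 · (1−p)^7
= 330 · 0.28711 · 9.9299e-05 = 0.0094081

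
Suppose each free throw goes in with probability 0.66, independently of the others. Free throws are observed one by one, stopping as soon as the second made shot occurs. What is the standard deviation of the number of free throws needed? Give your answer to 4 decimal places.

1.2494

Y = total free throws until the second success; negative binomial with r=2, p=0.66.
SD(Y) = √[r(1−p)/p²] = √(1.561065) = 1.249426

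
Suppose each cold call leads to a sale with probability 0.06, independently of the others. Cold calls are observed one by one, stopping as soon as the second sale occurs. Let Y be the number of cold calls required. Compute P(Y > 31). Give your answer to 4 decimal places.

Needing more than 31 cold calls ⇔ fewer than 2 successes in the first 31. With X ~ Binomial(31, 0.06), P(Y > 31) = P(X ≤ 1).
  k=0: C(31,0)·0.06^0·0.94^31 = 0.146880
  k=1: C(31,1)·0.06^1·0.94^30 = 0.290635
P(X ≤ 1) = 0.437516

0.4375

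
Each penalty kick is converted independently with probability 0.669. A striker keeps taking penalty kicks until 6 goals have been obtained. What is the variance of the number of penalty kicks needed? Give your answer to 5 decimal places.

Y = total penalty kicks until the sixth success; negative binomial with r=6, p=0.669.
Var(Y) = r(1−p)/p² = 6·0.331 / 0.669² = 4.4373840

4.43738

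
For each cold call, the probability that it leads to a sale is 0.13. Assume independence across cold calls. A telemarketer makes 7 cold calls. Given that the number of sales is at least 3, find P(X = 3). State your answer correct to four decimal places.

X ~ Binomial(7, 0.13). Want P(X=3 | X≥3) = P(X=3) / P(X≥3).
P(X=3) = C(7,3)·0.13^3·0.87^4 = 0.044053
P(X≥3) = 1 − 0.377255 − 0.394600 − 0.176890 = 0.051256
Ratio = 0.044053 / 0.051256 = 0.859473

0.8595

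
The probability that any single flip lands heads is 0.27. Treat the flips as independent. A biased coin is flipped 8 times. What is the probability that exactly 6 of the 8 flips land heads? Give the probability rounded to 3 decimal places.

0.006

X ~ Binomial(n=8, p=0.27).
P(X=6) = C(8,6) · p^6 · (1−p)^2
= 28 · 0.00038742 · 0.5329 = 0.00578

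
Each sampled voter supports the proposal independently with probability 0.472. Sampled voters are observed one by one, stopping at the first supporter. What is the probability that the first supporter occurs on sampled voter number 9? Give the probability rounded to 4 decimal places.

0.0029

Geometric (trials to first success), p = 0.472.
P(Y = 9) = (1−p)^8 · p = 0.0060405 · 0.472 = 0.002851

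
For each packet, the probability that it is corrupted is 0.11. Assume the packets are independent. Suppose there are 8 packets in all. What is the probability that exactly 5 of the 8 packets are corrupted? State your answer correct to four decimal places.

X ~ Binomial(n=8, p=0.11).
P(X=5) = C(8,5) · p^5 · (1−p)^3
= 56 · 1.6105e-05 · 0.70497 = 0.000636

0.0006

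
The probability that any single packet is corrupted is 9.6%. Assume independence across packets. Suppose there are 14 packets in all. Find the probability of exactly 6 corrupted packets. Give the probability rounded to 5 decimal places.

X ~ Binomial(n=14, p=0.096).
P(X=6) = C(14,6) · p^6 · (1−p)^8
= 3003 · 7.8276e-07 · 0.44601 = 0.0010484

0.00105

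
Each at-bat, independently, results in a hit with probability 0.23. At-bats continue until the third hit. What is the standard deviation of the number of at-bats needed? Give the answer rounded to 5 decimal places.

6.60812

Y = total at-bats until the third success; negative binomial with r=3, p=0.23.
SD(Y) = √[r(1−p)/p²] = √(43.6672968) = 6.6081235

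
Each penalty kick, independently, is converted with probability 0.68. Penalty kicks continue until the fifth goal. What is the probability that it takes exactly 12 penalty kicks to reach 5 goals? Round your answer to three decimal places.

0.016

Y = trial on which the fifth success occurs; negative binomial, r=5, p=0.68.
P(Y=12) = C(11,4) · p^5 · (1−p)^7
= 330 · 0.14539 · 0.0003436 = 0.01649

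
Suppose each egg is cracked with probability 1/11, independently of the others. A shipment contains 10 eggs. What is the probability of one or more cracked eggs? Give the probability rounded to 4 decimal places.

P(at least one) = 1 − P(none) = 1 − (1 − 0.090909)^10
= 1 − 0.385543 = 0.614457

0.6145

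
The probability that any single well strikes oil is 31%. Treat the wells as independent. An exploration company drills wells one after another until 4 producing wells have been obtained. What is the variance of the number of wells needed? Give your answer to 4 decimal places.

Y = total wells until the fourth success; negative binomial with r=4, p=0.31.
Var(Y) = r(1−p)/p² = 4·0.69 / 0.31² = 28.720083

28.7201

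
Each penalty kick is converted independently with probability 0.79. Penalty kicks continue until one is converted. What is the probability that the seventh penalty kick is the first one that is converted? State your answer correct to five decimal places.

Geometric (trials to first success), p = 0.79.
P(Y = 7) = (1−p)^6 · p = 8.5766e-05 · 0.79 = 0.0000678

0.00007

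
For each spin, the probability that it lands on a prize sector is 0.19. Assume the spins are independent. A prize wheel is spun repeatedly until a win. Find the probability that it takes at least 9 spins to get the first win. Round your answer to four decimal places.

0.1853

Y = number of spins to the first success; geometric, p = 0.19.
P(Y > 8) = P(first 8 all fail) = (1−p)^8 = 0.185302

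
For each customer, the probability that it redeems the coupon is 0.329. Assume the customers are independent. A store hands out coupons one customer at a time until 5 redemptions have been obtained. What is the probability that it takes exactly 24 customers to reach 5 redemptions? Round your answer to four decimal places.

Y = trial on which the fifth success occurs; negative binomial, r=5, p=0.329.
P(Y=24) = C(23,4) · p^5 · (1−p)^19
= 8855 · 0.0038546 · 0.00051019 = 0.017414

0.0174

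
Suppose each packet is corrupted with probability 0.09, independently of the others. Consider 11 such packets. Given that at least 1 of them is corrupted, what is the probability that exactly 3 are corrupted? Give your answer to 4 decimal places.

0.0876

X ~ Binomial(11, 0.09). Want P(X=3 | X≥1) = P(X=3) / P(X≥1).
P(X=3) = C(11,3)·0.09^3·0.91^8 = 0.056564
P(X≥1) = 1 − 0.354369 = 0.645631
Ratio = 0.056564 / 0.645631 = 0.087611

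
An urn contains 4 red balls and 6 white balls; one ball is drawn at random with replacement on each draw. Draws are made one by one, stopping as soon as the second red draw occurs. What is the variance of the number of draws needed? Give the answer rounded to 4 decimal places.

7.5000

Y = total draws until the second success; negative binomial with r=2, p=0.40.
Var(Y) = r(1−p)/p² = 2·0.60 / 0.40² = 7.500000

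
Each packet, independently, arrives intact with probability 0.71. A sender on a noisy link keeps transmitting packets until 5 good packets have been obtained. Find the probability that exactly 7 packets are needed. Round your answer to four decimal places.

0.2276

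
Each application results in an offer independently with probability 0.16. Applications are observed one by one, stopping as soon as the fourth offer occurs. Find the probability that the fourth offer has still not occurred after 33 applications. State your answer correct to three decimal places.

Needing more than 33 applications ⇔ fewer than 4 successes in the first 33. With X ~ Binomial(33, 0.16), P(Y > 33) = P(X ≤ 3).
  k=0: C(33,0)·0.16^0·0.84^33 = 0.00317
  k=1: C(33,1)·0.16^1·0.84^32 = 0.01993
  k=2: C(33,2)·0.16^2·0.84^31 = 0.06075
  k=3: C(33,3)·0.16^3·0.84^30 = 0.11957
P(X ≤ 3) = 0.20342

0.203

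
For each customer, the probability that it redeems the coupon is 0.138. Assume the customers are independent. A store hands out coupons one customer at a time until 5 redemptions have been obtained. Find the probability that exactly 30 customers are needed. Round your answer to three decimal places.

0.029

Y = trial on which the fifth success occurs; negative binomial, r=5, p=0.138.
P(Y=30) = C(29,4) · p^5 · (1−p)^25
= 23751 · 5.0049e-05 · 0.024416 = 0.02902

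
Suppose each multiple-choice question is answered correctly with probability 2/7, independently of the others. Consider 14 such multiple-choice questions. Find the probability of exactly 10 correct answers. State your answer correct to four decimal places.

0.0009

X ~ Binomial(n=14, p=0.285714).
P(X=10) = C(14,10) · p^10 · (1−p)^4
= 1001 · 3.6251e-06 · 0.26031 = 0.000945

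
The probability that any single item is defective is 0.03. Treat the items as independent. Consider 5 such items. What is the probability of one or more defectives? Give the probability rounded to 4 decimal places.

0.1413

P(at least one) = 1 − P(none) = 1 − (1 − 0.03)^5
= 1 − 0.858734 = 0.141266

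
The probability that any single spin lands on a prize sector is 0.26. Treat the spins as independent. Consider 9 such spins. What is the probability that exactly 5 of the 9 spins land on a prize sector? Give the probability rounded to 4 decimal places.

0.0449

X ~ Binomial(n=9, p=0.26).
P(X=5) = C(9,5) · p^5 · (1−p)^4
= 126 · 0.0011881 · 0.29987 = 0.044892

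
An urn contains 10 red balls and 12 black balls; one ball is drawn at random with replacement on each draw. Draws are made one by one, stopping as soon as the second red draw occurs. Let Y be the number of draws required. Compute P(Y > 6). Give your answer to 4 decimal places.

0.1580

Needing more than 6 draws ⇔ fewer than 2 successes in the first 6. With X ~ Binomial(6, 0.454545), P(Y > 6) = P(X ≤ 1).
  k=0: C(6,0)·0.454545^0·0.545455^6 = 0.026336
  k=1: C(6,1)·0.454545^1·0.545455^5 = 0.131680
P(X ≤ 1) = 0.158017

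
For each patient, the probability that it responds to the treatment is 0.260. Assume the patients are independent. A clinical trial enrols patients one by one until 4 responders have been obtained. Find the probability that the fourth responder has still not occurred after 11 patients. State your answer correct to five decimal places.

Needing more than 11 patients ⇔ fewer than 4 successes in the first 11. With X ~ Binomial(11, 0.26), P(Y > 11) = P(X ≤ 3).
  k=0: C(11,0)·0.26^0·0.74^11 = 0.0364375
  k=1: C(11,1)·0.26^1·0.74^10 = 0.1408261
  k=2: C(11,2)·0.26^2·0.74^9 = 0.2473972
  k=3: C(11,3)·0.26^3·0.74^8 = 0.2607701
P(X ≤ 3) = 0.6854310

0.68543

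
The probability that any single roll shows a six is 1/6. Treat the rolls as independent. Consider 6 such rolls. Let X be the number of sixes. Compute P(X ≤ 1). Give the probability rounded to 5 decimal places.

X ~ Binomial(6, 0.166667); P(X ≤ 1) = Σ C(6,k) p^k (1−p)^(6−k) over k:
  k=0: C(6,0)·0.166667^0·0.833333^6 = 0.3348980
  k=1: C(6,1)·0.166667^1·0.833333^5 = 0.4018776
Total = 0.7367755

0.73678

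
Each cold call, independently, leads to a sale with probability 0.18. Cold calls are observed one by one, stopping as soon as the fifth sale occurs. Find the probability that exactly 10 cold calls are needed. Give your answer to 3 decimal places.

Y = trial on which the fifth success occurs; negative binomial, r=5, p=0.18.
P(Y=10) = C(9,4) · p^5 · (1−p)^5
= 126 · 0.00018896 · 0.37074 = 0.00883

0.009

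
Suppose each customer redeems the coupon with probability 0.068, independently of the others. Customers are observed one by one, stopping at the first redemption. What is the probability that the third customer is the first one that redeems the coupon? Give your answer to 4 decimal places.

0.0591

Geometric (trials to first success), p = 0.068.
P(Y = 3) = (1−p)^2 · p = 0.86862 · 0.068 = 0.059066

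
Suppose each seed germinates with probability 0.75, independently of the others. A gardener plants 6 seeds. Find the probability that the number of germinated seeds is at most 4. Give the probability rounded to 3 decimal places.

X ~ Binomial(6, 0.75); P(X ≤ 4) = Σ C(6,k) p^k (1−p)^(6−k) over k:
  k=0: C(6,0)·0.75^0·0.25^6 = 0.00024
  k=1: C(6,1)·0.75^1·0.25^5 = 0.00439
  k=2: C(6,2)·0.75^2·0.25^4 = 0.03296
  k=3: C(6,3)·0.75^3·0.25^3 = 0.13184
  k=4: C(6,4)·0.75^4·0.25^2 = 0.29663
Total = 0.46606

0.466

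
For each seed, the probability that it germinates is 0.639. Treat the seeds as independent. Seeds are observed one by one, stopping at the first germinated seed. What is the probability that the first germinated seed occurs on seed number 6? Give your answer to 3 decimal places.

0.004

Geometric (trials to first success), p = 0.639.
P(Y = 6) = (1−p)^5 · p = 0.0061311 · 0.639 = 0.00392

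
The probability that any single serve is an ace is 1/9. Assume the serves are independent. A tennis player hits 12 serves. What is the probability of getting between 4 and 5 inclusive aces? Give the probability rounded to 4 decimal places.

0.0353

X ~ Binomial(12, 0.111111); P(4 ≤ X ≤ 5) = Σ C(12,k) p^k (1−p)^(12−k) over k:
  k=4: C(12,4)·0.111111^4·0.888889^8 = 0.029405
  k=5: C(12,5)·0.111111^5·0.888889^7 = 0.005881
Total = 0.035285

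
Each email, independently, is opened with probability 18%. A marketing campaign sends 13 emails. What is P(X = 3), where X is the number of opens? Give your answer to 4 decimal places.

0.2293

X ~ Binomial(n=13, p=0.18).
P(X=3) = C(13,3) · p^3 · (1−p)^10
= 286 · 0.005832 · 0.13745 = 0.229257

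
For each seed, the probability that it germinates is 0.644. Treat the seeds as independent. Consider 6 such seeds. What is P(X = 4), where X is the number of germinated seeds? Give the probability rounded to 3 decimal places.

0.327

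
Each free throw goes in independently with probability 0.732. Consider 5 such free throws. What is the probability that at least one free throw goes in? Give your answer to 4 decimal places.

P(at least one) = 1 − P(none) = 1 − (1 − 0.732)^5
= 1 − 0.001383 = 0.998617

0.9986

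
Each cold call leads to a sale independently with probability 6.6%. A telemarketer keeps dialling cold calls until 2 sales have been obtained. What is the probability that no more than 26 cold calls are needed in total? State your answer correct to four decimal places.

Finishing within 26 cold calls ⇔ at least 2 successes in the first 26. With X ~ Binomial(26, 0.066), P(Y ≤ 26) = 1 − P(X ≤ 1).
  k=0: C(26,0)·0.066^0·0.934^26 = 0.169441
  k=1: C(26,1)·0.066^1·0.934^25 = 0.311307
1 − 0.480748 = 0.519252

0.5193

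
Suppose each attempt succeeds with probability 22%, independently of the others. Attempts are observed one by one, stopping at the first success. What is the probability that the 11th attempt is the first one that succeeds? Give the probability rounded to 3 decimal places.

0.018

Geometric (trials to first success), p = 0.22.
P(Y = 11) = (1−p)^10 · p = 0.083358 · 0.22 = 0.01834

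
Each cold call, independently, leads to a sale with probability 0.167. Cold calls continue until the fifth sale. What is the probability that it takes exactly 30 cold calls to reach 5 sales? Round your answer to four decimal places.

Y = trial on which the fifth success occurs; negative binomial, r=5, p=0.167.
P(Y=30) = C(29,4) · p^5 · (1−p)^25
= 23751 · 0.00012989 · 0.010378 = 0.032018

0.0320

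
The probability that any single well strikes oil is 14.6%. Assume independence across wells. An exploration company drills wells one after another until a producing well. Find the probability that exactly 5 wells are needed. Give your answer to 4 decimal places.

0.0777

Geometric (trials to first success), p = 0.146.
P(Y = 5) = (1−p)^4 · p = 0.5319 · 0.146 = 0.077658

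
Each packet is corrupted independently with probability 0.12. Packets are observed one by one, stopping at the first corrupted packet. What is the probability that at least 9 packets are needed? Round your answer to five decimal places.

Y = number of packets to the first success; geometric, p = 0.12.
P(Y > 8) = P(first 8 all fail) = (1−p)^8 = 0.3596345

0.35963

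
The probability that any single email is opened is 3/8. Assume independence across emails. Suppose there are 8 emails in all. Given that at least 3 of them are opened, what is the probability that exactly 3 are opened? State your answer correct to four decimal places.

X ~ Binomial(8, 0.375). Want P(X=3 | X≥3) = P(X=3) / P(X≥3).
P(X=3) = C(8,3)·0.375^3·0.625^5 = 0.281632
P(X≥3) = 1 − 0.023283 − 0.111759 − 0.234693 = 0.630265
Ratio = 0.281632 / 0.630265 = 0.446847

0.4468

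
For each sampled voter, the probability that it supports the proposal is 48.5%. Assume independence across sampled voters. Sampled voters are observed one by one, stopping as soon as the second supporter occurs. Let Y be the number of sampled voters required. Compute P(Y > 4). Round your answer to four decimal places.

Needing more than 4 sampled voters ⇔ fewer than 2 successes in the first 4. With X ~ Binomial(4, 0.485), P(Y > 4) = P(X ≤ 1).
  k=0: C(4,0)·0.485^0·0.515^4 = 0.070344
  k=1: C(4,1)·0.485^1·0.515^3 = 0.264986
P(X ≤ 1) = 0.335331

0.3353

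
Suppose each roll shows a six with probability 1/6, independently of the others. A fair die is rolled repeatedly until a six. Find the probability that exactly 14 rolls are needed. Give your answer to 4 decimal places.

0.0156

Geometric (trials to first success), p = 0.166667.
P(Y = 14) = (1−p)^13 · p = 0.093464 · 0.166667 = 0.015577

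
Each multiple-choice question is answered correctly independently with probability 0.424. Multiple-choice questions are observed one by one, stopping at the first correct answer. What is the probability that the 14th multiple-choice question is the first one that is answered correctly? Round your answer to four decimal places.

0.0003

Geometric (trials to first success), p = 0.424.
P(Y = 14) = (1−p)^13 · p = 0.00076823 · 0.424 = 0.000326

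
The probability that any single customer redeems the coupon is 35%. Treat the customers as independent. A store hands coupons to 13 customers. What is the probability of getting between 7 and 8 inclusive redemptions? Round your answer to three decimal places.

X ~ Binomial(13, 0.35); P(7 ≤ X ≤ 8) = Σ C(13,k) p^k (1−p)^(13−k) over k:
  k=7: C(13,7)·0.35^7·0.65^6 = 0.08327
  k=8: C(13,8)·0.35^8·0.65^5 = 0.03363
Total = 0.11689

0.117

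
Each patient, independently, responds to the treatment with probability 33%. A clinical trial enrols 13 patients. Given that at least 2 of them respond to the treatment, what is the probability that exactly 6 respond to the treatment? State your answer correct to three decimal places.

X ~ Binomial(13, 0.33). Want P(X=6 | X≥2) = P(X=6) / P(X≥2).
P(X=6) = C(13,6)·0.33^6·0.67^7 = 0.13432
P(X≥2) = 1 − 0.00548 − 0.03510 = 0.95941
Ratio = 0.13432 / 0.95941 = 0.14000

0.140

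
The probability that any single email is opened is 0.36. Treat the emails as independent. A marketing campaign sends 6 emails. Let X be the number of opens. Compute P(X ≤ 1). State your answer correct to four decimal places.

0.3006

X ~ Binomial(6, 0.36); P(X ≤ 1) = Σ C(6,k) p^k (1−p)^(6−k) over k:
  k=0: C(6,0)·0.36^0·0.64^6 = 0.068719
  k=1: C(6,1)·0.36^1·0.64^5 = 0.231928
Total = 0.300648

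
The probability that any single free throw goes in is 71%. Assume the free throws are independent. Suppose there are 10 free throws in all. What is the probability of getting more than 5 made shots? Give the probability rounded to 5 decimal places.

X ~ Binomial(10, 0.71); P(X ≥ 6) = Σ C(10,k) p^k (1−p)^(10−k) over k:
  k=6: C(10,6)·0.71^6·0.29^4 = 0.1902661
  k=7: C(10,7)·0.71^7·0.29^3 = 0.2661851
  k=8: C(10,8)·0.71^8·0.29^2 = 0.2443854
  k=9: C(10,9)·0.71^9·0.29^1 = 0.1329607
  k=10: C(10,10)·0.71^10·0.29^0 = 0.0325524
Total = 0.8663497

0.86635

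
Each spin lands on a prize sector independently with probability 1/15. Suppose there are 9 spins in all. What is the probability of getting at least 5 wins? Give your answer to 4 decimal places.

0.0001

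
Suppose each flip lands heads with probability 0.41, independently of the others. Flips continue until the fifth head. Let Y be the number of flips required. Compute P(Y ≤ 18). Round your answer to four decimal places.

Finishing within 18 flips ⇔ at least 5 successes in the first 18. With X ~ Binomial(18, 0.41), P(Y ≤ 18) = 1 − P(X ≤ 4).
  k=0: C(18,0)·0.41^0·0.59^18 = 0.000075
  k=1: C(18,1)·0.41^1·0.59^17 = 0.000939
  k=2: C(18,2)·0.41^2·0.59^16 = 0.005545
  k=3: C(18,3)·0.41^3·0.59^15 = 0.020550
  k=4: C(18,4)·0.41^4·0.59^14 = 0.053553
1 − 0.080662 = 0.919338

0.9193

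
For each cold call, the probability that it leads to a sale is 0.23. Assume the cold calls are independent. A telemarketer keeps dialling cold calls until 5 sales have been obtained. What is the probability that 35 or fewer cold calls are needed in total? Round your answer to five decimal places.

0.93019

Finishing within 35 cold calls ⇔ at least 5 successes in the first 35. With X ~ Binomial(35, 0.23), P(Y ≤ 35) = 1 − P(X ≤ 4).
  k=0: C(35,0)·0.23^0·0.77^35 = 0.0001065
  k=1: C(35,1)·0.23^1·0.77^34 = 0.0011130
  k=2: C(35,2)·0.23^2·0.77^33 = 0.0056515
  k=3: C(35,3)·0.23^3·0.77^32 = 0.0185693
  k=4: C(35,4)·0.23^4·0.77^31 = 0.0443735
1 − 0.0698138 = 0.9301862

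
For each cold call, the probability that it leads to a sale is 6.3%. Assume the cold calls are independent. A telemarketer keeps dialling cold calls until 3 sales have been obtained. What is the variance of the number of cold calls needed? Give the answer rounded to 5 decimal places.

708.23885

Y = total cold calls until the third success; negative binomial with r=3, p=0.063.
Var(Y) = r(1−p)/p² = 3·0.937 / 0.063² = 708.2388511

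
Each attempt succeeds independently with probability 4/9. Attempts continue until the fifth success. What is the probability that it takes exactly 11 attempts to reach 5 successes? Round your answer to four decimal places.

Y = trial on which the fifth success occurs; negative binomial, r=5, p=0.444444.
P(Y=11) = C(10,4) · p^5 · (1−p)^6
= 210 · 0.017342 · 0.029401 = 0.107071

0.1071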